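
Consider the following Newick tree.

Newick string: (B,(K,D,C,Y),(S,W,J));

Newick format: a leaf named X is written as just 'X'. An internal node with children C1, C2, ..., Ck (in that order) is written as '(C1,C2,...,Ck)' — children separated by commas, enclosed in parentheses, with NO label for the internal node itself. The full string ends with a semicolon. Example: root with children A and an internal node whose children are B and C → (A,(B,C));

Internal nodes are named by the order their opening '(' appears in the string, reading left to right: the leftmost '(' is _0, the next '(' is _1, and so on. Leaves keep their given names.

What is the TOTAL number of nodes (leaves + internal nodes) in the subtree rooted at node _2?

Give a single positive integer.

Answer: 4

Derivation:
Newick: (B,(K,D,C,Y),(S,W,J));
Locate _2: it is the '(' at position 13 (the 3rd '(' reading left to right).
Query: subtree rooted at _2
_2: subtree_size = 1 + 3
  S: subtree_size = 1 + 0
  W: subtree_size = 1 + 0
  J: subtree_size = 1 + 0
Total subtree size of _2: 4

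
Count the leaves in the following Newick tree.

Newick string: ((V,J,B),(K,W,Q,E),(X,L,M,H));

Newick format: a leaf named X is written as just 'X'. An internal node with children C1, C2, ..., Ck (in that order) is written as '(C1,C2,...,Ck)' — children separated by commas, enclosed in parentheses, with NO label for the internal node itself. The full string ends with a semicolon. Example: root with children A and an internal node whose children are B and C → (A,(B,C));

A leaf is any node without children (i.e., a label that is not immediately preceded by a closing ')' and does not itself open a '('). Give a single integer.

Answer: 11

Derivation:
Newick: ((V,J,B),(K,W,Q,E),(X,L,M,H));
Scan left-to-right; a leaf is any maximal label run not followed by '(':
  pos 2: leaf 'V' → count = 1
  pos 4: leaf 'J' → count = 2
  pos 6: leaf 'B' → count = 3
  pos 10: leaf 'K' → count = 4
  pos 12: leaf 'W' → count = 5
  pos 14: leaf 'Q' → count = 6
  pos 16: leaf 'E' → count = 7
  pos 20: leaf 'X' → count = 8
  pos 22: leaf 'L' → count = 9
  pos 24: leaf 'M' → count = 10
  pos 26: leaf 'H' → count = 11
Total leaves: 11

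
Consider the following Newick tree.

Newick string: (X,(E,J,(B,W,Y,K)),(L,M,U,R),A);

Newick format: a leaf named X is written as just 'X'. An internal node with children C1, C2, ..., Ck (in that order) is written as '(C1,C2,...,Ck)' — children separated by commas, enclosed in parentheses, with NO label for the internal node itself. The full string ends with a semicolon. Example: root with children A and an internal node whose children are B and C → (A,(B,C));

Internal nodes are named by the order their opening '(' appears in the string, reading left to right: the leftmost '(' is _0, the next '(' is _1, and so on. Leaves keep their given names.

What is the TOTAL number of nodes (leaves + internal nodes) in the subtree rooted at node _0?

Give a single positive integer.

Answer: 16

Derivation:
Newick: (X,(E,J,(B,W,Y,K)),(L,M,U,R),A);
Locate _0: it is the '(' at position 0 (the 1st '(' reading left to right).
Query: subtree rooted at _0
_0: subtree_size = 1 + 15
  X: subtree_size = 1 + 0
  _1: subtree_size = 1 + 7
    E: subtree_size = 1 + 0
    J: subtree_size = 1 + 0
    _2: subtree_size = 1 + 4
      B: subtree_size = 1 + 0
      W: subtree_size = 1 + 0
      Y: subtree_size = 1 + 0
      K: subtree_size = 1 + 0
  _3: subtree_size = 1 + 4
    L: subtree_size = 1 + 0
    M: subtree_size = 1 + 0
    U: subtree_size = 1 + 0
    R: subtree_size = 1 + 0
  A: subtree_size = 1 + 0
Total subtree size of _0: 16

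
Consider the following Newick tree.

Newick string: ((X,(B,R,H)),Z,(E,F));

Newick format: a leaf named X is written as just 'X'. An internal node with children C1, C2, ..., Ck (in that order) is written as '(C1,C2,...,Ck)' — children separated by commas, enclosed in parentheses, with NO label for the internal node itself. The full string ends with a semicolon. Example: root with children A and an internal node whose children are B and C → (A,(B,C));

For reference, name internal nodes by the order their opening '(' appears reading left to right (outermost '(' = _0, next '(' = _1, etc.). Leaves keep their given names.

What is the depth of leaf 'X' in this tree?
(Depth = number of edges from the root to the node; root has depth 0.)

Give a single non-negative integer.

Answer: 2

Derivation:
Newick: ((X,(B,R,H)),Z,(E,F));
Naming internals by '(' encounter order: outermost '(' = _0, next = _1, ...
Query node: X
Path from root: _0 -> _1 -> X
Depth of X: 2 (number of edges from root)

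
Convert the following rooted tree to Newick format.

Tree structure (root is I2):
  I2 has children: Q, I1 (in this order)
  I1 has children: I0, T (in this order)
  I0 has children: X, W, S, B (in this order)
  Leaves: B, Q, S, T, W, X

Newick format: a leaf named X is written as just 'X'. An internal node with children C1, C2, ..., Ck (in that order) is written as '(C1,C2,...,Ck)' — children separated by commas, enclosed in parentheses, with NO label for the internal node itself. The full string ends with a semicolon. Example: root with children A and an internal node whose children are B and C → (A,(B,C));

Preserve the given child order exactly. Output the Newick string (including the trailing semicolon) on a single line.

Answer: (Q,((X,W,S,B),T));

Derivation:
internal I2 with children ['Q', 'I1']
  leaf 'Q' → 'Q'
  internal I1 with children ['I0', 'T']
    internal I0 with children ['X', 'W', 'S', 'B']
      leaf 'X' → 'X'
      leaf 'W' → 'W'
      leaf 'S' → 'S'
      leaf 'B' → 'B'
    → '(X,W,S,B)'
    leaf 'T' → 'T'
  → '((X,W,S,B),T)'
→ '(Q,((X,W,S,B),T))'
Final: (Q,((X,W,S,B),T));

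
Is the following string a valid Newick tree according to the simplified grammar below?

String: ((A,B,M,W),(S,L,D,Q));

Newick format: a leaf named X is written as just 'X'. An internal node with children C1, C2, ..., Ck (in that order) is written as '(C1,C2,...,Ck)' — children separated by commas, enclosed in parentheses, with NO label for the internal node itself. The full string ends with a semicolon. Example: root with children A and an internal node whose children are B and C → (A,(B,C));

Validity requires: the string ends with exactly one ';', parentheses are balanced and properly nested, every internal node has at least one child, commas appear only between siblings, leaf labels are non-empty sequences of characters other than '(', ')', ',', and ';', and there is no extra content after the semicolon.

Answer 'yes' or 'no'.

Input: ((A,B,M,W),(S,L,D,Q));
Paren balance: 3 '(' vs 3 ')' OK
Ends with single ';': True
Full parse: OK
Valid: True

Answer: yes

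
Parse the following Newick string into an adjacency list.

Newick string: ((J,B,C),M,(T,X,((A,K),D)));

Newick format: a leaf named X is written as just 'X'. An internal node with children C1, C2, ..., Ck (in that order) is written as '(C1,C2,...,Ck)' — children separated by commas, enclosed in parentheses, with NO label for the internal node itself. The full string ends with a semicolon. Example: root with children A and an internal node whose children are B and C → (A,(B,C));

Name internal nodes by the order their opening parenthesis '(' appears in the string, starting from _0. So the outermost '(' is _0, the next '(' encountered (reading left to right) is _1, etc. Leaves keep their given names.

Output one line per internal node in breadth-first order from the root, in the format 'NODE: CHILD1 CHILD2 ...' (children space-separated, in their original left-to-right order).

Answer: _0: _1 M _2
_1: J B C
_2: T X _3
_3: _4 D
_4: A K

Derivation:
Input: ((J,B,C),M,(T,X,((A,K),D)));
Scanning left-to-right, naming '(' by encounter order:
  pos 0: '(' -> open internal node _0 (depth 1)
  pos 1: '(' -> open internal node _1 (depth 2)
  pos 7: ')' -> close internal node _1 (now at depth 1)
  pos 11: '(' -> open internal node _2 (depth 2)
  pos 16: '(' -> open internal node _3 (depth 3)
  pos 17: '(' -> open internal node _4 (depth 4)
  pos 21: ')' -> close internal node _4 (now at depth 3)
  pos 24: ')' -> close internal node _3 (now at depth 2)
  pos 25: ')' -> close internal node _2 (now at depth 1)
  pos 26: ')' -> close internal node _0 (now at depth 0)
Total internal nodes: 5
BFS adjacency from root:
  _0: _1 M _2
  _1: J B C
  _2: T X _3
  _3: _4 D
  _4: A K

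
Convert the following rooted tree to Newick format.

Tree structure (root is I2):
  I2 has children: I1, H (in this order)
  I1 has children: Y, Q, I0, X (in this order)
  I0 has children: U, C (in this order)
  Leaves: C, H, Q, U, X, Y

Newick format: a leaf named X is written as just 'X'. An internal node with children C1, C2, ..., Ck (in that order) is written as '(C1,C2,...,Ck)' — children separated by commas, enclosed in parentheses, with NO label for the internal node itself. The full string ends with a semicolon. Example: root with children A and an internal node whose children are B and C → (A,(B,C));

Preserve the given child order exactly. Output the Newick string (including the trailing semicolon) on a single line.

internal I2 with children ['I1', 'H']
  internal I1 with children ['Y', 'Q', 'I0', 'X']
    leaf 'Y' → 'Y'
    leaf 'Q' → 'Q'
    internal I0 with children ['U', 'C']
      leaf 'U' → 'U'
      leaf 'C' → 'C'
    → '(U,C)'
    leaf 'X' → 'X'
  → '(Y,Q,(U,C),X)'
  leaf 'H' → 'H'
→ '((Y,Q,(U,C),X),H)'
Final: ((Y,Q,(U,C),X),H);

Answer: ((Y,Q,(U,C),X),H);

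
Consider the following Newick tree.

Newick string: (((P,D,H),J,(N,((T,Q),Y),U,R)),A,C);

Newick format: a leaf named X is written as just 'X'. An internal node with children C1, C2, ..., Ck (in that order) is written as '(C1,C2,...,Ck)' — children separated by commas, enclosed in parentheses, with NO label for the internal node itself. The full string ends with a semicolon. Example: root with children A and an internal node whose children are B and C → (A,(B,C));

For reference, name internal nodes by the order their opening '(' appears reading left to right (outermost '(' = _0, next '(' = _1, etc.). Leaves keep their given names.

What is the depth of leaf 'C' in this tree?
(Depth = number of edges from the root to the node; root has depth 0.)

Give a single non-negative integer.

Newick: (((P,D,H),J,(N,((T,Q),Y),U,R)),A,C);
Naming internals by '(' encounter order: outermost '(' = _0, next = _1, ...
Query node: C
Path from root: _0 -> C
Depth of C: 1 (number of edges from root)

Answer: 1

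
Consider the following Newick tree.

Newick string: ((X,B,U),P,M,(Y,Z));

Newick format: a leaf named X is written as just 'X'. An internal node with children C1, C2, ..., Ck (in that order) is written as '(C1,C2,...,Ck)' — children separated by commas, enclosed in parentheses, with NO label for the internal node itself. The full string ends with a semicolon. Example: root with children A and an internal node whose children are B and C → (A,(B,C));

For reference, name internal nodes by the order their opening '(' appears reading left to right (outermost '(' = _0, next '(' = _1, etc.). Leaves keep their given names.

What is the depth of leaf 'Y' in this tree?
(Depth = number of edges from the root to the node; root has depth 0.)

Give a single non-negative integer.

Answer: 2

Derivation:
Newick: ((X,B,U),P,M,(Y,Z));
Naming internals by '(' encounter order: outermost '(' = _0, next = _1, ...
Query node: Y
Path from root: _0 -> _2 -> Y
Depth of Y: 2 (number of edges from root)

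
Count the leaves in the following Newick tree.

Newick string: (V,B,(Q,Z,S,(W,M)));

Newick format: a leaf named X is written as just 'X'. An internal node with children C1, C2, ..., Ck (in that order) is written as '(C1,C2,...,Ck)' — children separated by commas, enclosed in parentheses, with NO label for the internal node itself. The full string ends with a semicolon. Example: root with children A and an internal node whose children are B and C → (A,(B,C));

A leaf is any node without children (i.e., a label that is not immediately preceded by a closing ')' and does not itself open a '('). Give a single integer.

Newick: (V,B,(Q,Z,S,(W,M)));
Scan left-to-right; a leaf is any maximal label run not followed by '(':
  pos 1: leaf 'V' → count = 1
  pos 3: leaf 'B' → count = 2
  pos 6: leaf 'Q' → count = 3
  pos 8: leaf 'Z' → count = 4
  pos 10: leaf 'S' → count = 5
  pos 13: leaf 'W' → count = 6
  pos 15: leaf 'M' → count = 7
Total leaves: 7

Answer: 7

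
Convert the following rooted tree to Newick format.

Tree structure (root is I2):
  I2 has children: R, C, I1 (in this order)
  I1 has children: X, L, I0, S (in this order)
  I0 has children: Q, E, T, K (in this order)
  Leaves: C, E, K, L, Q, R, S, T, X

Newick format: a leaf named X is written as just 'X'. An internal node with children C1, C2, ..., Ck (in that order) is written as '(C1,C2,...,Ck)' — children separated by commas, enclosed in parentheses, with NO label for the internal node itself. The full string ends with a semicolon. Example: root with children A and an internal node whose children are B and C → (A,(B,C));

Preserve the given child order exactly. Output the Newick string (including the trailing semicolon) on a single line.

internal I2 with children ['R', 'C', 'I1']
  leaf 'R' → 'R'
  leaf 'C' → 'C'
  internal I1 with children ['X', 'L', 'I0', 'S']
    leaf 'X' → 'X'
    leaf 'L' → 'L'
    internal I0 with children ['Q', 'E', 'T', 'K']
      leaf 'Q' → 'Q'
      leaf 'E' → 'E'
      leaf 'T' → 'T'
      leaf 'K' → 'K'
    → '(Q,E,T,K)'
    leaf 'S' → 'S'
  → '(X,L,(Q,E,T,K),S)'
→ '(R,C,(X,L,(Q,E,T,K),S))'
Final: (R,C,(X,L,(Q,E,T,K),S));

Answer: (R,C,(X,L,(Q,E,T,K),S));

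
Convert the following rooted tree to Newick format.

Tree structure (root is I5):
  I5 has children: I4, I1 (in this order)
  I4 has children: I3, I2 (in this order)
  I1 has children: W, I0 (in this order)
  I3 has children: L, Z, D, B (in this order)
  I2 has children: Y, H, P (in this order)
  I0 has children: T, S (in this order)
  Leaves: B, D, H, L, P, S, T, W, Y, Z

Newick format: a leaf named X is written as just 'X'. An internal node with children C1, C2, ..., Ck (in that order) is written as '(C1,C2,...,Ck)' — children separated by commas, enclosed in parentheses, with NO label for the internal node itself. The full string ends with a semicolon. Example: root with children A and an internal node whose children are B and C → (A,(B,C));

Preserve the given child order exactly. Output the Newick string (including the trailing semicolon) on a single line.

internal I5 with children ['I4', 'I1']
  internal I4 with children ['I3', 'I2']
    internal I3 with children ['L', 'Z', 'D', 'B']
      leaf 'L' → 'L'
      leaf 'Z' → 'Z'
      leaf 'D' → 'D'
      leaf 'B' → 'B'
    → '(L,Z,D,B)'
    internal I2 with children ['Y', 'H', 'P']
      leaf 'Y' → 'Y'
      leaf 'H' → 'H'
      leaf 'P' → 'P'
    → '(Y,H,P)'
  → '((L,Z,D,B),(Y,H,P))'
  internal I1 with children ['W', 'I0']
    leaf 'W' → 'W'
    internal I0 with children ['T', 'S']
      leaf 'T' → 'T'
      leaf 'S' → 'S'
    → '(T,S)'
  → '(W,(T,S))'
→ '(((L,Z,D,B),(Y,H,P)),(W,(T,S)))'
Final: (((L,Z,D,B),(Y,H,P)),(W,(T,S)));

Answer: (((L,Z,D,B),(Y,H,P)),(W,(T,S)));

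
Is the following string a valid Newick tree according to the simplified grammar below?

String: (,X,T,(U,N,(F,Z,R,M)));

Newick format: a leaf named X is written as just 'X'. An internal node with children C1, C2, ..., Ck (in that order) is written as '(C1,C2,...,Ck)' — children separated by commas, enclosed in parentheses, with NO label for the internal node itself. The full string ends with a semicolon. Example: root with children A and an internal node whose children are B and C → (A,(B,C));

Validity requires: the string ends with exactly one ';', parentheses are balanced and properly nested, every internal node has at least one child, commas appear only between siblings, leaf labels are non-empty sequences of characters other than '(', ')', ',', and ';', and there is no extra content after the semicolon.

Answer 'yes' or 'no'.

Input: (,X,T,(U,N,(F,Z,R,M)));
Paren balance: 3 '(' vs 3 ')' OK
Ends with single ';': True
Full parse: FAILS (empty leaf label at pos 1)
Valid: False

Answer: no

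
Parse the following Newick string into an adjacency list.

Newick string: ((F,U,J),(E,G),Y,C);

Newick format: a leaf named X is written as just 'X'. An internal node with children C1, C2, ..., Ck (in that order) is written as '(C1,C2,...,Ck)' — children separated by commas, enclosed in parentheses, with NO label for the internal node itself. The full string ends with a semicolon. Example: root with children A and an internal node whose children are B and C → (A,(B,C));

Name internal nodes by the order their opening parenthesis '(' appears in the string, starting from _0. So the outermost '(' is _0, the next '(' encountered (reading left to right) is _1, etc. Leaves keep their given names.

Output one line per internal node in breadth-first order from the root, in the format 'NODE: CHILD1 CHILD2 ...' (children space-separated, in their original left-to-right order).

Input: ((F,U,J),(E,G),Y,C);
Scanning left-to-right, naming '(' by encounter order:
  pos 0: '(' -> open internal node _0 (depth 1)
  pos 1: '(' -> open internal node _1 (depth 2)
  pos 7: ')' -> close internal node _1 (now at depth 1)
  pos 9: '(' -> open internal node _2 (depth 2)
  pos 13: ')' -> close internal node _2 (now at depth 1)
  pos 18: ')' -> close internal node _0 (now at depth 0)
Total internal nodes: 3
BFS adjacency from root:
  _0: _1 _2 Y C
  _1: F U J
  _2: E G

Answer: _0: _1 _2 Y C
_1: F U J
_2: E G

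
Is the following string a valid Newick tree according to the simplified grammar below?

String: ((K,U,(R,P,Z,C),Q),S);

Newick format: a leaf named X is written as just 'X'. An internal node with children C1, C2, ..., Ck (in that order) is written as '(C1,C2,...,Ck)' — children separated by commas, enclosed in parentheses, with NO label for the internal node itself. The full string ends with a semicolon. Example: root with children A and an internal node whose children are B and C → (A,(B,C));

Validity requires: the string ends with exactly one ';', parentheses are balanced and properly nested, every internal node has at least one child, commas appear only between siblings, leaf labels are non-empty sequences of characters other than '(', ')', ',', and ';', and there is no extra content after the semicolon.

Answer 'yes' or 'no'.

Answer: yes

Derivation:
Input: ((K,U,(R,P,Z,C),Q),S);
Paren balance: 3 '(' vs 3 ')' OK
Ends with single ';': True
Full parse: OK
Valid: True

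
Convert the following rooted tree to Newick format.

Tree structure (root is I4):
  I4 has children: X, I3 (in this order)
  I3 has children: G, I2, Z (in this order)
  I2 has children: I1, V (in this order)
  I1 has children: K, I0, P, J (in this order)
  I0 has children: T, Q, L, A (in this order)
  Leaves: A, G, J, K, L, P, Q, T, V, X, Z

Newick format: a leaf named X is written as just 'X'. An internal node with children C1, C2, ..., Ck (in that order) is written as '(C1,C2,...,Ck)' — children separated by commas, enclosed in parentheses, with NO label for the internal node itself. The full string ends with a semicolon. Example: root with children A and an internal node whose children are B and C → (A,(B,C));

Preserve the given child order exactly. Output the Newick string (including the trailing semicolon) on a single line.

Answer: (X,(G,((K,(T,Q,L,A),P,J),V),Z));

Derivation:
internal I4 with children ['X', 'I3']
  leaf 'X' → 'X'
  internal I3 with children ['G', 'I2', 'Z']
    leaf 'G' → 'G'
    internal I2 with children ['I1', 'V']
      internal I1 with children ['K', 'I0', 'P', 'J']
        leaf 'K' → 'K'
        internal I0 with children ['T', 'Q', 'L', 'A']
          leaf 'T' → 'T'
          leaf 'Q' → 'Q'
          leaf 'L' → 'L'
          leaf 'A' → 'A'
        → '(T,Q,L,A)'
        leaf 'P' → 'P'
        leaf 'J' → 'J'
      → '(K,(T,Q,L,A),P,J)'
      leaf 'V' → 'V'
    → '((K,(T,Q,L,A),P,J),V)'
    leaf 'Z' → 'Z'
  → '(G,((K,(T,Q,L,A),P,J),V),Z)'
→ '(X,(G,((K,(T,Q,L,A),P,J),V),Z))'
Final: (X,(G,((K,(T,Q,L,A),P,J),V),Z));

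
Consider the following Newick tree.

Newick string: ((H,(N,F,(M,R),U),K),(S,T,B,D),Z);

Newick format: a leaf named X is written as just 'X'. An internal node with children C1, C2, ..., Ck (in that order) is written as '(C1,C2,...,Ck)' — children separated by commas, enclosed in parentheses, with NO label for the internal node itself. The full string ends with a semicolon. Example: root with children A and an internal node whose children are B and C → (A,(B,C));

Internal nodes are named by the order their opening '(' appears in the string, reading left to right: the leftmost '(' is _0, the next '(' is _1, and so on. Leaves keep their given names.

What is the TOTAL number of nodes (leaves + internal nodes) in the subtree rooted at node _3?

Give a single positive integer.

Newick: ((H,(N,F,(M,R),U),K),(S,T,B,D),Z);
Locate _3: it is the '(' at position 9 (the 4th '(' reading left to right).
Query: subtree rooted at _3
_3: subtree_size = 1 + 2
  M: subtree_size = 1 + 0
  R: subtree_size = 1 + 0
Total subtree size of _3: 3

Answer: 3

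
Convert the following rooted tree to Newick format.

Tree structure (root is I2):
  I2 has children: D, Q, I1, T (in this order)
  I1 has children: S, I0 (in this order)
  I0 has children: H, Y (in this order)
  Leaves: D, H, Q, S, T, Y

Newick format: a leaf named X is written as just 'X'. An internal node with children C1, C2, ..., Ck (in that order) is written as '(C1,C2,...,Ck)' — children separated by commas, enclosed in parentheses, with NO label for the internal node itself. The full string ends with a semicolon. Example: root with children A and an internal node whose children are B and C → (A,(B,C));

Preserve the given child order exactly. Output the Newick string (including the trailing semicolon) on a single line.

Answer: (D,Q,(S,(H,Y)),T);

Derivation:
internal I2 with children ['D', 'Q', 'I1', 'T']
  leaf 'D' → 'D'
  leaf 'Q' → 'Q'
  internal I1 with children ['S', 'I0']
    leaf 'S' → 'S'
    internal I0 with children ['H', 'Y']
      leaf 'H' → 'H'
      leaf 'Y' → 'Y'
    → '(H,Y)'
  → '(S,(H,Y))'
  leaf 'T' → 'T'
→ '(D,Q,(S,(H,Y)),T)'
Final: (D,Q,(S,(H,Y)),T);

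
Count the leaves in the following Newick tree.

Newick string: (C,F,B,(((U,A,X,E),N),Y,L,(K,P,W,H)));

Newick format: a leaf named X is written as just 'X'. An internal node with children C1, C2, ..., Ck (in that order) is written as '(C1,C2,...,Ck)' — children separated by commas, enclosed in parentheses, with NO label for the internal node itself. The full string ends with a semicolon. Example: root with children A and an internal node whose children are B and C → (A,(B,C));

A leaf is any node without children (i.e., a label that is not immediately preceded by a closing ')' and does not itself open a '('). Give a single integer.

Answer: 14

Derivation:
Newick: (C,F,B,(((U,A,X,E),N),Y,L,(K,P,W,H)));
Scan left-to-right; a leaf is any maximal label run not followed by '(':
  pos 1: leaf 'C' → count = 1
  pos 3: leaf 'F' → count = 2
  pos 5: leaf 'B' → count = 3
  pos 10: leaf 'U' → count = 4
  pos 12: leaf 'A' → count = 5
  pos 14: leaf 'X' → count = 6
  pos 16: leaf 'E' → count = 7
  pos 19: leaf 'N' → count = 8
  pos 22: leaf 'Y' → count = 9
  pos 24: leaf 'L' → count = 10
  pos 27: leaf 'K' → count = 11
  pos 29: leaf 'P' → count = 12
  pos 31: leaf 'W' → count = 13
  pos 33: leaf 'H' → count = 14
Total leaves: 14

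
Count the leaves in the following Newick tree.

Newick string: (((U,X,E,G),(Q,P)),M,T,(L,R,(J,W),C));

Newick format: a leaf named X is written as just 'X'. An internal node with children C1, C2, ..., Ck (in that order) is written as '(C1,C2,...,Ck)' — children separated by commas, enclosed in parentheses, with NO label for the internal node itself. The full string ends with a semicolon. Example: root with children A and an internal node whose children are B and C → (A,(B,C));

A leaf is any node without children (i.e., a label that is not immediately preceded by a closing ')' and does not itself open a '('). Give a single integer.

Answer: 13

Derivation:
Newick: (((U,X,E,G),(Q,P)),M,T,(L,R,(J,W),C));
Scan left-to-right; a leaf is any maximal label run not followed by '(':
  pos 3: leaf 'U' → count = 1
  pos 5: leaf 'X' → count = 2
  pos 7: leaf 'E' → count = 3
  pos 9: leaf 'G' → count = 4
  pos 13: leaf 'Q' → count = 5
  pos 15: leaf 'P' → count = 6
  pos 19: leaf 'M' → count = 7
  pos 21: leaf 'T' → count = 8
  pos 24: leaf 'L' → count = 9
  pos 26: leaf 'R' → count = 10
  pos 29: leaf 'J' → count = 11
  pos 31: leaf 'W' → count = 12
  pos 34: leaf 'C' → count = 13
Total leaves: 13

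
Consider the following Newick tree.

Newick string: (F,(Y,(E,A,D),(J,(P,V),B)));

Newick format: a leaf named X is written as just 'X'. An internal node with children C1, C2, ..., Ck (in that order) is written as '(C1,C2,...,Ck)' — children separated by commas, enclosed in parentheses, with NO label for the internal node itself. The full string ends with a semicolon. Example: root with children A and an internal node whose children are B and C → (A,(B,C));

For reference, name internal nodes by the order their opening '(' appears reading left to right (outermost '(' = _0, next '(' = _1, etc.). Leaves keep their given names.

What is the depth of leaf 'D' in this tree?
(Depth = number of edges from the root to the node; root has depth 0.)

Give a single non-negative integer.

Newick: (F,(Y,(E,A,D),(J,(P,V),B)));
Naming internals by '(' encounter order: outermost '(' = _0, next = _1, ...
Query node: D
Path from root: _0 -> _1 -> _2 -> D
Depth of D: 3 (number of edges from root)

Answer: 3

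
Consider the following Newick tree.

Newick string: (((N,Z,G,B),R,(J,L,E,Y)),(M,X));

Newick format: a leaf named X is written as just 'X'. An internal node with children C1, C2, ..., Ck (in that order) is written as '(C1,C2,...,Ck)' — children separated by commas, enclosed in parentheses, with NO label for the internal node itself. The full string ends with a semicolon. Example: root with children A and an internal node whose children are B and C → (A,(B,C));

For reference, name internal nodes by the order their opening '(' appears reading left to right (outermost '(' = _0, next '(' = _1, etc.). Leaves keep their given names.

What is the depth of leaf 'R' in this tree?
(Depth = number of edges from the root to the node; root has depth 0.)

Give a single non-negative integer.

Answer: 2

Derivation:
Newick: (((N,Z,G,B),R,(J,L,E,Y)),(M,X));
Naming internals by '(' encounter order: outermost '(' = _0, next = _1, ...
Query node: R
Path from root: _0 -> _1 -> R
Depth of R: 2 (number of edges from root)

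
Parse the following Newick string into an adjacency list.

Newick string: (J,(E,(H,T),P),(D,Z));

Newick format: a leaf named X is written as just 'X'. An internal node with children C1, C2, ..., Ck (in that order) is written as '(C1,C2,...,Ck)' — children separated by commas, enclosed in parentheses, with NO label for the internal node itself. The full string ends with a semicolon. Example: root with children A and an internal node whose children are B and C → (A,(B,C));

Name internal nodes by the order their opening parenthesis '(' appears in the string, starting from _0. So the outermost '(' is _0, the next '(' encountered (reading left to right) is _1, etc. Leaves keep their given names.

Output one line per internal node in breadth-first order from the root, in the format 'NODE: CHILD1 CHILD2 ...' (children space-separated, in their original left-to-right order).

Answer: _0: J _1 _3
_1: E _2 P
_3: D Z
_2: H T

Derivation:
Input: (J,(E,(H,T),P),(D,Z));
Scanning left-to-right, naming '(' by encounter order:
  pos 0: '(' -> open internal node _0 (depth 1)
  pos 3: '(' -> open internal node _1 (depth 2)
  pos 6: '(' -> open internal node _2 (depth 3)
  pos 10: ')' -> close internal node _2 (now at depth 2)
  pos 13: ')' -> close internal node _1 (now at depth 1)
  pos 15: '(' -> open internal node _3 (depth 2)
  pos 19: ')' -> close internal node _3 (now at depth 1)
  pos 20: ')' -> close internal node _0 (now at depth 0)
Total internal nodes: 4
BFS adjacency from root:
  _0: J _1 _3
  _1: E _2 P
  _3: D Z
  _2: H T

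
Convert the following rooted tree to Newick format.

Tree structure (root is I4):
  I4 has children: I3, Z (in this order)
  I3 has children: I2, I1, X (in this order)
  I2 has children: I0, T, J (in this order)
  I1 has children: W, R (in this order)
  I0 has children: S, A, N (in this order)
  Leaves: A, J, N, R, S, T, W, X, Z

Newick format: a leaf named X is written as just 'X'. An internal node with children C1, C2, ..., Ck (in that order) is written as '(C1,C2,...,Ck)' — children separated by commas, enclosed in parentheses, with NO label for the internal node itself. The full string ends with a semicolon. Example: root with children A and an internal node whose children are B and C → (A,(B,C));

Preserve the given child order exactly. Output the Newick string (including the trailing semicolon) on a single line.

internal I4 with children ['I3', 'Z']
  internal I3 with children ['I2', 'I1', 'X']
    internal I2 with children ['I0', 'T', 'J']
      internal I0 with children ['S', 'A', 'N']
        leaf 'S' → 'S'
        leaf 'A' → 'A'
        leaf 'N' → 'N'
      → '(S,A,N)'
      leaf 'T' → 'T'
      leaf 'J' → 'J'
    → '((S,A,N),T,J)'
    internal I1 with children ['W', 'R']
      leaf 'W' → 'W'
      leaf 'R' → 'R'
    → '(W,R)'
    leaf 'X' → 'X'
  → '(((S,A,N),T,J),(W,R),X)'
  leaf 'Z' → 'Z'
→ '((((S,A,N),T,J),(W,R),X),Z)'
Final: ((((S,A,N),T,J),(W,R),X),Z);

Answer: ((((S,A,N),T,J),(W,R),X),Z);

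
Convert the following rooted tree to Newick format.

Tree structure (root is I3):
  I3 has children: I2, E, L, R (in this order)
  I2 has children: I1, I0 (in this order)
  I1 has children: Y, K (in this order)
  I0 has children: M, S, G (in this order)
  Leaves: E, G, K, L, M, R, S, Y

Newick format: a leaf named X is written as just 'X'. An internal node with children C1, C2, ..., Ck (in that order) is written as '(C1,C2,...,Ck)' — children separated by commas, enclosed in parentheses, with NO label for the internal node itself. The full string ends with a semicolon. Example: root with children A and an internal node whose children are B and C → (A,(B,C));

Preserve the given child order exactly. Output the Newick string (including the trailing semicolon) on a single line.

internal I3 with children ['I2', 'E', 'L', 'R']
  internal I2 with children ['I1', 'I0']
    internal I1 with children ['Y', 'K']
      leaf 'Y' → 'Y'
      leaf 'K' → 'K'
    → '(Y,K)'
    internal I0 with children ['M', 'S', 'G']
      leaf 'M' → 'M'
      leaf 'S' → 'S'
      leaf 'G' → 'G'
    → '(M,S,G)'
  → '((Y,K),(M,S,G))'
  leaf 'E' → 'E'
  leaf 'L' → 'L'
  leaf 'R' → 'R'
→ '(((Y,K),(M,S,G)),E,L,R)'
Final: (((Y,K),(M,S,G)),E,L,R);

Answer: (((Y,K),(M,S,G)),E,L,R);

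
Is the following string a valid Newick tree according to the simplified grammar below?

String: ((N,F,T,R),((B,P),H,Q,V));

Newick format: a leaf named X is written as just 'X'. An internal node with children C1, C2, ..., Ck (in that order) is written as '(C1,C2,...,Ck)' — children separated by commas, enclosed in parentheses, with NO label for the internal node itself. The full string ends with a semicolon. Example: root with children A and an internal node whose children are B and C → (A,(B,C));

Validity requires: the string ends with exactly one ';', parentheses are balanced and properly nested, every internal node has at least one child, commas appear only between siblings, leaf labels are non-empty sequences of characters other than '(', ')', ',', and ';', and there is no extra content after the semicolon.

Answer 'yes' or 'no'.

Input: ((N,F,T,R),((B,P),H,Q,V));
Paren balance: 4 '(' vs 4 ')' OK
Ends with single ';': True
Full parse: OK
Valid: True

Answer: yes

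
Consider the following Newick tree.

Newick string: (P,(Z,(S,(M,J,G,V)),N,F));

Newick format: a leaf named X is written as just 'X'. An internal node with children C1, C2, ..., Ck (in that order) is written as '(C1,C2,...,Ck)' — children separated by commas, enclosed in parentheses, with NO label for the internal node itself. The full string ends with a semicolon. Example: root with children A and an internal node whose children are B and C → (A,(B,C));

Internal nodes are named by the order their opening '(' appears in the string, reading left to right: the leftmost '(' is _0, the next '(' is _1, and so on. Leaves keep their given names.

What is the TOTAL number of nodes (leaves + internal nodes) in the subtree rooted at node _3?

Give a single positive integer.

Newick: (P,(Z,(S,(M,J,G,V)),N,F));
Locate _3: it is the '(' at position 9 (the 4th '(' reading left to right).
Query: subtree rooted at _3
_3: subtree_size = 1 + 4
  M: subtree_size = 1 + 0
  J: subtree_size = 1 + 0
  G: subtree_size = 1 + 0
  V: subtree_size = 1 + 0
Total subtree size of _3: 5

Answer: 5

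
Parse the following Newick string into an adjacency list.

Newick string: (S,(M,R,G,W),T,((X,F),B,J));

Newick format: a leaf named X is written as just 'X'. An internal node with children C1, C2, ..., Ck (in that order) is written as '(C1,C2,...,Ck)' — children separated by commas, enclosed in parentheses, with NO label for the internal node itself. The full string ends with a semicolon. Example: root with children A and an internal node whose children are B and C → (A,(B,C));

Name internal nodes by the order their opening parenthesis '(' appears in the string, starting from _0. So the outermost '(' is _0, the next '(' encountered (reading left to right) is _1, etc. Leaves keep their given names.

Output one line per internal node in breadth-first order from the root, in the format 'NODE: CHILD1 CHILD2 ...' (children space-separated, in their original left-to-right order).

Input: (S,(M,R,G,W),T,((X,F),B,J));
Scanning left-to-right, naming '(' by encounter order:
  pos 0: '(' -> open internal node _0 (depth 1)
  pos 3: '(' -> open internal node _1 (depth 2)
  pos 11: ')' -> close internal node _1 (now at depth 1)
  pos 15: '(' -> open internal node _2 (depth 2)
  pos 16: '(' -> open internal node _3 (depth 3)
  pos 20: ')' -> close internal node _3 (now at depth 2)
  pos 25: ')' -> close internal node _2 (now at depth 1)
  pos 26: ')' -> close internal node _0 (now at depth 0)
Total internal nodes: 4
BFS adjacency from root:
  _0: S _1 T _2
  _1: M R G W
  _2: _3 B J
  _3: X F

Answer: _0: S _1 T _2
_1: M R G W
_2: _3 B J
_3: X F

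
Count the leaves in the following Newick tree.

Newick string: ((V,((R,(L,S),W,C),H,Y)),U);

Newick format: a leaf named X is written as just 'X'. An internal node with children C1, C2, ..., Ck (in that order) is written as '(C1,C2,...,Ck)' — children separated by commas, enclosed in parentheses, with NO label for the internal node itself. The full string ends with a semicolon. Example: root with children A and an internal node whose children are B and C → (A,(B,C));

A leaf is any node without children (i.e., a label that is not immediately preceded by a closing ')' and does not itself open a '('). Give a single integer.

Answer: 9

Derivation:
Newick: ((V,((R,(L,S),W,C),H,Y)),U);
Scan left-to-right; a leaf is any maximal label run not followed by '(':
  pos 2: leaf 'V' → count = 1
  pos 6: leaf 'R' → count = 2
  pos 9: leaf 'L' → count = 3
  pos 11: leaf 'S' → count = 4
  pos 14: leaf 'W' → count = 5
  pos 16: leaf 'C' → count = 6
  pos 19: leaf 'H' → count = 7
  pos 21: leaf 'Y' → count = 8
  pos 25: leaf 'U' → count = 9
Total leaves: 9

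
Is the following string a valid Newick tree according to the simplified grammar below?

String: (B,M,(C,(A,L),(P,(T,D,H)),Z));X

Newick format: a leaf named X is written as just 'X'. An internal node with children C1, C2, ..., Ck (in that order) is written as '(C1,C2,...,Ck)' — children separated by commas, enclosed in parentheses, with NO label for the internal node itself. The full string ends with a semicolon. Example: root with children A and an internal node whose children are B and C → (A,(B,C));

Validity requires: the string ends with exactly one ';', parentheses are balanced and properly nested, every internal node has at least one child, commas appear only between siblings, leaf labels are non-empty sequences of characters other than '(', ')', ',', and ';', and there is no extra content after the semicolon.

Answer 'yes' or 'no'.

Answer: no

Derivation:
Input: (B,M,(C,(A,L),(P,(T,D,H)),Z));X
Paren balance: 5 '(' vs 5 ')' OK
Ends with single ';': False
Full parse: FAILS (must end with ;)
Valid: False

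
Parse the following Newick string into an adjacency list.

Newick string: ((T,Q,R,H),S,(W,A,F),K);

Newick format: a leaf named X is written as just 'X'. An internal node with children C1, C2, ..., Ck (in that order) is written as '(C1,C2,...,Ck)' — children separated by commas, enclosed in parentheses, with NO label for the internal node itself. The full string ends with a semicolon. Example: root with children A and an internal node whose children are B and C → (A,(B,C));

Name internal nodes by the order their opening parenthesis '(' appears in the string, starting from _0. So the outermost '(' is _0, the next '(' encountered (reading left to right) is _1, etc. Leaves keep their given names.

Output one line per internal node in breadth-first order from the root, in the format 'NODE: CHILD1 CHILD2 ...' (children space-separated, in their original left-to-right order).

Input: ((T,Q,R,H),S,(W,A,F),K);
Scanning left-to-right, naming '(' by encounter order:
  pos 0: '(' -> open internal node _0 (depth 1)
  pos 1: '(' -> open internal node _1 (depth 2)
  pos 9: ')' -> close internal node _1 (now at depth 1)
  pos 13: '(' -> open internal node _2 (depth 2)
  pos 19: ')' -> close internal node _2 (now at depth 1)
  pos 22: ')' -> close internal node _0 (now at depth 0)
Total internal nodes: 3
BFS adjacency from root:
  _0: _1 S _2 K
  _1: T Q R H
  _2: W A F

Answer: _0: _1 S _2 K
_1: T Q R H
_2: W A F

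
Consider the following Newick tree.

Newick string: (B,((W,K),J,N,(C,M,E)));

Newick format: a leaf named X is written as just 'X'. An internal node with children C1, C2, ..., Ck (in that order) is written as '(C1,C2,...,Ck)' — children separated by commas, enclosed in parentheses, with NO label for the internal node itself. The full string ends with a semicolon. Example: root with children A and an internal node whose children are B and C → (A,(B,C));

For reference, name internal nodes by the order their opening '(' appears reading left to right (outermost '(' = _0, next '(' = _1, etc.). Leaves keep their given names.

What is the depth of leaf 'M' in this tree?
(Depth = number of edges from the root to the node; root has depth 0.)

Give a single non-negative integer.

Answer: 3

Derivation:
Newick: (B,((W,K),J,N,(C,M,E)));
Naming internals by '(' encounter order: outermost '(' = _0, next = _1, ...
Query node: M
Path from root: _0 -> _1 -> _3 -> M
Depth of M: 3 (number of edges from root)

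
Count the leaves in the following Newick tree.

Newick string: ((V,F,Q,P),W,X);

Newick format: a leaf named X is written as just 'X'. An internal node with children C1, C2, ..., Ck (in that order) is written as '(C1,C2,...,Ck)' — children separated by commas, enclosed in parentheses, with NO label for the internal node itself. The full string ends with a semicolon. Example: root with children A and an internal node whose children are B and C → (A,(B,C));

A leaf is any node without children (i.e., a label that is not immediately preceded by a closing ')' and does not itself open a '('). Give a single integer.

Answer: 6

Derivation:
Newick: ((V,F,Q,P),W,X);
Scan left-to-right; a leaf is any maximal label run not followed by '(':
  pos 2: leaf 'V' → count = 1
  pos 4: leaf 'F' → count = 2
  pos 6: leaf 'Q' → count = 3
  pos 8: leaf 'P' → count = 4
  pos 11: leaf 'W' → count = 5
  pos 13: leaf 'X' → count = 6
Total leaves: 6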